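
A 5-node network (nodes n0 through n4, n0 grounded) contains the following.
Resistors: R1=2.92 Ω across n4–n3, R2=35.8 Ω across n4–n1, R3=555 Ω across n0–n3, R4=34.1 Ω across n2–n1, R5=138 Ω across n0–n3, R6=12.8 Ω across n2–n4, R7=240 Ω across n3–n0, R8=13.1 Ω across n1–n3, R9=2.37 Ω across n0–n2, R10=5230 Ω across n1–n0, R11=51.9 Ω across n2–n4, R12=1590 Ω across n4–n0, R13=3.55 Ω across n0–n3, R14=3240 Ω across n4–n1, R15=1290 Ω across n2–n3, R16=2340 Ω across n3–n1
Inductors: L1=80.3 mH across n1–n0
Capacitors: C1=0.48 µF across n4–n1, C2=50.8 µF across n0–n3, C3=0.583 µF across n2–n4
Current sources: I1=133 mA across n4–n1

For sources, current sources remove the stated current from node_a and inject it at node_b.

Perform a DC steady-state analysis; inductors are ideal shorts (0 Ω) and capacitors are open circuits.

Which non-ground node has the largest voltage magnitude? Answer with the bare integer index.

MNA unknowns: 4 node voltages V₁..V_4 plus 1 source current (L1)
R1: Y=0.3425 on G[4,3]
L1: row V1−V0=0, i_L1 at 1,0
R2: Y=0.02793 on G[4,1]
R3: Y=0.001802 on G[0,3]
R4: Y=0.02933 on G[2,1]
C1: Y=0.000 on G[4,1]
R5: Y=0.007246 on G[0,3]
C2: Y=0.000 on G[0,3]
R6: Y=0.07812 on G[2,4]
R7: Y=0.004167 on G[3,0]
C3: Y=0.000 on G[2,4]
R8: Y=0.07634 on G[1,3]
R9: Y=0.4219 on G[0,2]
R10: Y=0.0001912 on G[1,0]
R11: Y=0.01927 on G[2,4]
R12: Y=0.0006289 on G[4,0]
R13: Y=0.2817 on G[0,3]
R14: Y=0.0003086 on G[4,1]
R15: Y=0.0007752 on G[2,3]
R16: Y=0.0004274 on G[3,1]
I1: z[4]−=0.133, z[1]+=0.133
solve → V1=0.000, V2=-0.08238, V3=-0.2219, V4=-0.4630
aux → i_L1=0.1005

4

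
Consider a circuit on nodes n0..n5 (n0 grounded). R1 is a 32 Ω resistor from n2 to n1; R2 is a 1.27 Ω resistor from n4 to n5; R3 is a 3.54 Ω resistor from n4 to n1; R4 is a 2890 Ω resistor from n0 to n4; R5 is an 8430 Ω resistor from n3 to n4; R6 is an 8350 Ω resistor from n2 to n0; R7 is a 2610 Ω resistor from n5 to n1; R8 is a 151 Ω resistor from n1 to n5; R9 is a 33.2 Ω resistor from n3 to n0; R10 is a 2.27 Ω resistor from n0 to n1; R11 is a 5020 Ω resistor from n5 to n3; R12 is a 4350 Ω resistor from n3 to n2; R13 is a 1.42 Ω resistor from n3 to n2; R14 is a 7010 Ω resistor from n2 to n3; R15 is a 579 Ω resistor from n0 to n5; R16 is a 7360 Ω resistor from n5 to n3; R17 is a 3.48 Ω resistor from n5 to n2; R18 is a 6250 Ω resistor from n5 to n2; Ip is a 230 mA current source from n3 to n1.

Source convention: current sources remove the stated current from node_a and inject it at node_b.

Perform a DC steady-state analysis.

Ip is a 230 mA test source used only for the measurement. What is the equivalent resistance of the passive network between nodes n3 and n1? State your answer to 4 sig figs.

R_eq = 6.441 Ω

Apply KCL at each of the 5 non-ground nodes and solve the resulting linear system.
Node n1: branches {R1, R3, R7, R8, R10, Ip} → V_1 = 0.09759
Node n2: branches {R1, R6, R12, R13, R14, R17, R18} → V_2 = -1.117
Node n3: branches {R5, R9, R11, R12, R13, R14, R16, Ip} → V_3 = -1.384
Node n4: branches {R2, R3, R4, R5} → V_4 = -0.4128
Node n5: branches {R2, R7, R8, R11, R15, R16, R17, R18} → V_5 = -0.5960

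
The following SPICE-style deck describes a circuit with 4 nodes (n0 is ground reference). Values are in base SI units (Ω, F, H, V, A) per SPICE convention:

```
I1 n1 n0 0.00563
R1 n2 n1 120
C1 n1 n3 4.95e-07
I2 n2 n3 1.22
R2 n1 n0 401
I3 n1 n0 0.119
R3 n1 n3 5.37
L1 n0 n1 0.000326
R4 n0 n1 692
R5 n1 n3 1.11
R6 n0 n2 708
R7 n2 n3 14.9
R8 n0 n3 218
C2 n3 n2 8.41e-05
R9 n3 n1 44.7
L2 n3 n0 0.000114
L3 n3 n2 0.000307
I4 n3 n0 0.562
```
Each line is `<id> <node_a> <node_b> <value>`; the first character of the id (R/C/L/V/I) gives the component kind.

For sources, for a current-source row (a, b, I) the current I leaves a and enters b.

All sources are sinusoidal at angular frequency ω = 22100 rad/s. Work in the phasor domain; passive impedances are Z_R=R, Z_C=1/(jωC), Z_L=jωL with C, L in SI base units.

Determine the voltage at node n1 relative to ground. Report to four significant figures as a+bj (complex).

Element admittances at ω=22100 rad/s:
  I1: injects 0.00563 A into n0 (from n1)
  Y(R1) = 0.008333+0.000j S between n2,n1
  Y(C1) = 0.000+0.01094j S between n1,n3
  I2: injects 1.22 A into n3 (from n2)
  Y(R2) = 0.002494+0.000j S between n1,n0
  I3: injects 0.119 A into n0 (from n1)
  Y(R3) = 0.1862+0.000j S between n1,n3
  Y(L1) = 0.000-0.1388j S between n0,n1
  Y(R4) = 0.001445+0.000j S between n0,n1
  Y(R5) = 0.9009+0.000j S between n1,n3
  Y(R6) = 0.001412+0.000j S between n0,n2
  Y(R7) = 0.06711+0.000j S between n2,n3
  Y(R8) = 0.004587+0.000j S between n0,n3
  Y(C2) = 0.000+1.859j S between n3,n2
  Y(R9) = 0.02237+0.000j S between n3,n1
  Y(L2) = 0.000-0.3969j S between n3,n0
  Y(L3) = 0.000-0.1474j S between n3,n2
  I4: injects 0.562 A into n0 (from n3)
Assemble and solve the 3×3 MNA system:
  V(n1)=0.01254-1.273j  V(n2)=-0.06473-0.5728j  V(n3)=-0.03390-1.284j

0.01254-1.273j V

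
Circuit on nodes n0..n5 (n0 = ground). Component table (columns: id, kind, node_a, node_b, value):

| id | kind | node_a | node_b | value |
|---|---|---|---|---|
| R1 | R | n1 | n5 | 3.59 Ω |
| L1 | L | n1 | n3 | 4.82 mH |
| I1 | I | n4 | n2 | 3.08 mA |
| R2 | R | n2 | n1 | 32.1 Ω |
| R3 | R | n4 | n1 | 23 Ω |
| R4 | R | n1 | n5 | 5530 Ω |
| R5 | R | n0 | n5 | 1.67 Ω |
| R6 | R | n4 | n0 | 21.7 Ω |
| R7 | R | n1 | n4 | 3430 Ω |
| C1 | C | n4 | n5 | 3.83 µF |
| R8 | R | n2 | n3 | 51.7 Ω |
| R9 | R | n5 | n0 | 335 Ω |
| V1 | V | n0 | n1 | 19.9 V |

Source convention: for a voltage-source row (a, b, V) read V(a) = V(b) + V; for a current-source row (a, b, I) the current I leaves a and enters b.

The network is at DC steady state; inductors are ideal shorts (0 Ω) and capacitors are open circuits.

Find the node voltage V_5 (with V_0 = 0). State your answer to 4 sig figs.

Element admittances at DC:
  Y(R1) = 0.2786 S between n1,n5
  L1: short n1↔n3 (DC inductor)
  I1: injects 0.00308 A into n2 (from n4)
  Y(R2) = 0.03115 S between n2,n1
  Y(R3) = 0.04348 S between n4,n1
  Y(R4) = 0.0001808 S between n1,n5
  Y(R5) = 0.5988 S between n0,n5
  Y(R6) = 0.04608 S between n4,n0
  Y(R7) = 0.0002915 S between n1,n4
  Y(C1) = 0.000 S between n4,n5
  Y(R8) = 0.01934 S between n2,n3
  Y(R9) = 0.002985 S between n5,n0
  V1: constraint V(n0)−V(n1) = 19.9
Assemble and solve the 7×7 MNA system:
  V(n1)=-19.90  V(n2)=-19.84  V(n3)=-19.90  V(n4)=-9.728  V(n5)=-6.299
  i(L1)=-0.001180  i(V1)=-4.239

-6.299 V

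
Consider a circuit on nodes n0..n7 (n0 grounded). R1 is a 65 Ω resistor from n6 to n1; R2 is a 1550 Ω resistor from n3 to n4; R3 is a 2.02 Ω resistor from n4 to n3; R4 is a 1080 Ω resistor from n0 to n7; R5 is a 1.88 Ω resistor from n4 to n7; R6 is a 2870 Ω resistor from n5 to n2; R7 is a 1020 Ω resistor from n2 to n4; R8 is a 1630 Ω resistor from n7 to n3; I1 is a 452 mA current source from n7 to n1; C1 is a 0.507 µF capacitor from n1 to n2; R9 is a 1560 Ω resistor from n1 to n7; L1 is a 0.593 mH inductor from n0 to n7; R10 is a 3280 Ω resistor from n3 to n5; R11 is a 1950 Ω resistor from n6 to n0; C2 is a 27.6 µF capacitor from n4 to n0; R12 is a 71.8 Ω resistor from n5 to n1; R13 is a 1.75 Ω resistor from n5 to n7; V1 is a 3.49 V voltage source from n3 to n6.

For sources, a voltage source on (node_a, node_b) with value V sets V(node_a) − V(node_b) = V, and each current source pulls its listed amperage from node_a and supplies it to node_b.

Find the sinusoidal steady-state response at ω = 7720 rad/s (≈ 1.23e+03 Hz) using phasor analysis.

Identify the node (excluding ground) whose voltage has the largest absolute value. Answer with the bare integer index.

1

MNA unknowns: 7 node voltages V₁..V_7 plus 1 source current (V1)
R1: Y=0.01538+0.000j on G[6,1]
R2: Y=0.0006452+0.000j on G[3,4]
R3: Y=0.4950+0.000j on G[4,3]
R4: Y=0.0009259+0.000j on G[0,7]
R5: Y=0.5319+0.000j on G[4,7]
R6: Y=0.0003484+0.000j on G[5,2]
R7: Y=0.0009804+0.000j on G[2,4]
R8: Y=0.0006135+0.000j on G[7,3]
I1: z[7]−=0.452, z[1]+=0.452
C1: Y=0.000+0.003914j on G[1,2]
R9: Y=0.0006410+0.000j on G[1,7]
L1: Y=0.000-0.2184j on G[0,7]
R10: Y=0.0003049+0.000j on G[3,5]
R11: Y=0.0005128+0.000j on G[6,0]
C2: Y=0.000+0.2131j on G[4,0]
R12: Y=0.01393+0.000j on G[5,1]
R13: Y=0.5714+0.000j on G[5,7]
V1: row V3−V6=3.49, i_V1 at 3,6
solve → V1=13.28-1.357j, V2=11.97+2.647j, V3=0.6033-1.205j, V4=0.09943-1.201j, V5=0.4100-1.168j, V6=-2.887-1.205j, V7=0.08922-1.165j
aux → i_V1=-0.2502+0.001725j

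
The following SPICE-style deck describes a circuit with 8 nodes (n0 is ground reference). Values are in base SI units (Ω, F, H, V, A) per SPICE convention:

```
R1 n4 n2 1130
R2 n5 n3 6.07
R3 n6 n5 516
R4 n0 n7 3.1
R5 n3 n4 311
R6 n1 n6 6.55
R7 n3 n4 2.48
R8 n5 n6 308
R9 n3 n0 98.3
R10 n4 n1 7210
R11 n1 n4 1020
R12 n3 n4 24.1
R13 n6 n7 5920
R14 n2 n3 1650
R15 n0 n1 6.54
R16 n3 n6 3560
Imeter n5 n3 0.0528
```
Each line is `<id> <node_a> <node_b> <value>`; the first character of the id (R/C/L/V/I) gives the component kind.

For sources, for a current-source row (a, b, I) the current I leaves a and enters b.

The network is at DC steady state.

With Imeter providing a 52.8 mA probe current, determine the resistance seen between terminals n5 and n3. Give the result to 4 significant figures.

R_eq = 5.946 Ω

MNA unknowns: 7 node voltages V₁..V_7
R1: Y=0.0008850 on G[4,2]
R2: Y=0.1647 on G[5,3]
R3: Y=0.001938 on G[6,5]
R4: Y=0.3226 on G[0,7]
R5: Y=0.003215 on G[3,4]
R6: Y=0.1527 on G[1,6]
R7: Y=0.4032 on G[3,4]
R8: Y=0.003247 on G[5,6]
R9: Y=0.01017 on G[3,0]
R10: Y=0.0001387 on G[4,1]
R11: Y=0.0009804 on G[1,4]
R12: Y=0.04149 on G[3,4]
R13: Y=0.0001689 on G[6,7]
R14: Y=0.0006061 on G[2,3]
R15: Y=0.1529 on G[0,1]
R16: Y=0.0002809 on G[3,6]
Imeter: z[5]−=0.0528, z[3]+=0.0528
solve → V1=-0.006139, V2=0.09235, V3=0.09249, V4=0.09225, V5=-0.2214, V6=-0.01301, V7=-6.809e-06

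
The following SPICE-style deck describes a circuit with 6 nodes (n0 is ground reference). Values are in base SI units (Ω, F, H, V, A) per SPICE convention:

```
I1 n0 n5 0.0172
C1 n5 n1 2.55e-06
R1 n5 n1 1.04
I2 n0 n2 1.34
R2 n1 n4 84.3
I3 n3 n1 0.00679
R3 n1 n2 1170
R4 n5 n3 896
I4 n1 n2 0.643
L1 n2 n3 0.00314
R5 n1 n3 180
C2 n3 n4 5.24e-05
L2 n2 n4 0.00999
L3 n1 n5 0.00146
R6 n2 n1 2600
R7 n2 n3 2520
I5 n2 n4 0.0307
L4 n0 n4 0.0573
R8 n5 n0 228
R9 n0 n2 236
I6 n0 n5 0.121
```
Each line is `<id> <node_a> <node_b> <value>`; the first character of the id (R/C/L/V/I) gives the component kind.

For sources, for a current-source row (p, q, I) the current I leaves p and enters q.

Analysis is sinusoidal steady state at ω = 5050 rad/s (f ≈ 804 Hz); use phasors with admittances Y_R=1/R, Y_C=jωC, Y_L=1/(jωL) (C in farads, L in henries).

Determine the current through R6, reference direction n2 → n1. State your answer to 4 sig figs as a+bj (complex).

0.02110+0.009426j A

Element admittances at ω=5050 rad/s:
  I1: injects 0.0172 A into n5 (from n0)
  Y(C1) = 0.000+0.01288j S between n5,n1
  Y(R1) = 0.9615+0.000j S between n5,n1
  I2: injects 1.34 A into n2 (from n0)
  Y(R2) = 0.01186+0.000j S between n1,n4
  I3: injects 0.00679 A into n1 (from n3)
  Y(R3) = 0.0008547+0.000j S between n1,n2
  Y(R4) = 0.001116+0.000j S between n5,n3
  I4: injects 0.643 A into n2 (from n1)
  Y(L1) = 0.000-0.06306j S between n2,n3
  Y(R5) = 0.005556+0.000j S between n1,n3
  Y(C2) = 0.000+0.2646j S between n3,n4
  Y(L2) = 0.000-0.01982j S between n2,n4
  Y(L3) = 0.000-0.1356j S between n1,n5
  Y(R6) = 0.0003846+0.000j S between n2,n1
  Y(R7) = 0.0003968+0.000j S between n2,n3
  I5: injects 0.0307 A into n4 (from n2)
  Y(L4) = 0.000-0.003456j S between n0,n4
  Y(R8) = 0.004386+0.000j S between n5,n0
  Y(R9) = 0.004237+0.000j S between n0,n2
  I6: injects 0.121 A into n5 (from n0)
Assemble and solve the 5×5 MNA system:
  V(n1)=117.4+55.73j  V(n2)=172.2+80.24j  V(n3)=167.4+65.82j  V(n4)=168.8+67.97j  V(n5)=117.1+55.45j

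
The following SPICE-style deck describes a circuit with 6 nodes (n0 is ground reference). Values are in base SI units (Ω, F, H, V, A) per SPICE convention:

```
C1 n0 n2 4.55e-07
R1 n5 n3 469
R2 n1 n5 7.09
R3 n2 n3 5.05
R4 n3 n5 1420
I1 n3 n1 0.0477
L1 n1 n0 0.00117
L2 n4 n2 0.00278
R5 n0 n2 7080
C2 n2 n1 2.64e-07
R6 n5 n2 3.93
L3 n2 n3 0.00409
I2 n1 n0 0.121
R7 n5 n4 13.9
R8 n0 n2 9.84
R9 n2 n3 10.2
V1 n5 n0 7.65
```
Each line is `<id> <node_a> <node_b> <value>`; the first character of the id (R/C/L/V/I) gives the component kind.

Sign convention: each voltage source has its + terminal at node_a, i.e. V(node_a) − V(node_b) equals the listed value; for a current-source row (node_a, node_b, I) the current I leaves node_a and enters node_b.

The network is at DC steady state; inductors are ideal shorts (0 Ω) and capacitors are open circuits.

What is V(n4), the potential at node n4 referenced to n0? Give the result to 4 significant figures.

5.733 V

Element admittances at DC:
  Y(C1) = 0.000 S between n0,n2
  Y(R1) = 0.002132 S between n5,n3
  Y(R2) = 0.1410 S between n1,n5
  Y(R3) = 0.1980 S between n2,n3
  Y(R4) = 0.0007042 S between n3,n5
  I1: injects 0.0477 A into n1 (from n3)
  L1: short n1↔n0 (DC inductor)
  L2: short n4↔n2 (DC inductor)
  Y(R5) = 0.0001412 S between n0,n2
  Y(C2) = 0.000 S between n2,n1
  Y(R6) = 0.2545 S between n5,n2
  L3: short n2↔n3 (DC inductor)
  I2: injects 0.121 A into n0 (from n1)
  Y(R7) = 0.07194 S between n5,n4
  Y(R8) = 0.1016 S between n0,n2
  Y(R9) = 0.09804 S between n2,n3
  V1: constraint V(n5)−V(n0) = 7.65
Assemble and solve the 9×9 MNA system:
  V(n1)=0.000  V(n2)=5.733  V(n3)=5.733  V(n4)=5.733  V(n5)=7.650
  i(L1)=1.006  i(L2)=0.1379  i(L3)=0.04226  i(V1)=-1.710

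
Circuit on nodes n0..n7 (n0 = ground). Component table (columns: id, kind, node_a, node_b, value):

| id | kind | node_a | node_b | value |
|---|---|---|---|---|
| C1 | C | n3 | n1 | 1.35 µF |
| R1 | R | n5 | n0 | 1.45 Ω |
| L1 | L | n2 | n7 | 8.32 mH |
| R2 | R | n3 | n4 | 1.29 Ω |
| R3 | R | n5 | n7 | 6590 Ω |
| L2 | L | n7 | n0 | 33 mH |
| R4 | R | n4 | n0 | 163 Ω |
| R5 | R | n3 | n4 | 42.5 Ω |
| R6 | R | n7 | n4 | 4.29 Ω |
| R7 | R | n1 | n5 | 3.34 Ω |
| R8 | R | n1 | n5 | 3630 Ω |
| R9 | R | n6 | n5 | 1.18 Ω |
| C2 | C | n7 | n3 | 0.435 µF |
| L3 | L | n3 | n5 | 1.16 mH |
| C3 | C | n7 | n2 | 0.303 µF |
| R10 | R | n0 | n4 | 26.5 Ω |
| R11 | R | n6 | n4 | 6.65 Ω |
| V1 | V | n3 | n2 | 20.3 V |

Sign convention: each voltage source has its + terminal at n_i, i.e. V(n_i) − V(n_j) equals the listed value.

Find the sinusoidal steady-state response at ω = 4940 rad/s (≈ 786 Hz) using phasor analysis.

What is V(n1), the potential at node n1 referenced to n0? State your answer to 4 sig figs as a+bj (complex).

-0.02274-0.01126j V

Element admittances at ω=4940 rad/s:
  Y(C1) = 0.000+0.006669j S between n3,n1
  Y(R1) = 0.6897+0.000j S between n5,n0
  Y(L1) = 0.000-0.02433j S between n2,n7
  Y(R2) = 0.7752+0.000j S between n3,n4
  Y(R3) = 0.0001517+0.000j S between n5,n7
  Y(L2) = 0.000-0.006134j S between n7,n0
  Y(R4) = 0.006135+0.000j S between n4,n0
  Y(R5) = 0.02353+0.000j S between n3,n4
  Y(R6) = 0.2331+0.000j S between n7,n4
  Y(R7) = 0.2994+0.000j S between n1,n5
  Y(R8) = 0.0002755+0.000j S between n1,n5
  Y(R9) = 0.8475+0.000j S between n6,n5
  Y(C2) = 0.000+0.002149j S between n7,n3
  Y(L3) = 0.000-0.1745j S between n3,n5
  Y(C3) = 0.000+0.001497j S between n7,n2
  Y(R10) = 0.03774+0.000j S between n0,n4
  Y(R11) = 0.1504+0.000j S between n6,n4
  V1: constraint V(n3)−V(n2) = 20.3
Assemble and solve the 8×8 MNA system:
  V(n1)=-0.02274-0.01126j  V(n2)=-20.05-0.2586j  V(n3)=0.2505-0.2586j  V(n4)=0.1361+0.2530j  V(n5)=-0.02824-0.01734j  V(n6)=-0.003472+0.02340j  V(n7)=-0.1401+2.202j
  i(V1)=-0.05618+0.4546j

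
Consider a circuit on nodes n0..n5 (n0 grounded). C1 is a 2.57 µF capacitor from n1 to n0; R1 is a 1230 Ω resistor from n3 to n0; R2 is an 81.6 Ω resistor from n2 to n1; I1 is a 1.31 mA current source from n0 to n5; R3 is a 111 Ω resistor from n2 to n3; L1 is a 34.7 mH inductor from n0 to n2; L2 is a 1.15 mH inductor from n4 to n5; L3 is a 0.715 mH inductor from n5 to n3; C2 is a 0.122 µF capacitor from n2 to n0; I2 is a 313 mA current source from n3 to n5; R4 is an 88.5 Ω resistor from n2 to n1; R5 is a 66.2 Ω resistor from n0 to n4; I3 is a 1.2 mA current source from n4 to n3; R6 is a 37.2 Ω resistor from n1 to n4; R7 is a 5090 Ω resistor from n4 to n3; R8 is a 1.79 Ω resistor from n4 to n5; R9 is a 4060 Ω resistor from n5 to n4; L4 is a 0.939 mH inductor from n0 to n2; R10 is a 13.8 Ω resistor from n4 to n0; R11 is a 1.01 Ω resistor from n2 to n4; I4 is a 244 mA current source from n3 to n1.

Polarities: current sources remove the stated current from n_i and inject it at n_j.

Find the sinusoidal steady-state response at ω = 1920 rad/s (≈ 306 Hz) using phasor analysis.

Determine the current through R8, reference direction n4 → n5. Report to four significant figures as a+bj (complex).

MNA unknowns: 5 node voltages V₁..V_5
C1: Y=0.000+0.004934j on G[1,0]
R1: Y=0.0008130+0.000j on G[3,0]
R2: Y=0.01225+0.000j on G[2,1]
I1: z[0]−=0.00131, z[5]+=0.00131
R3: Y=0.009009+0.000j on G[2,3]
L1: Y=0.000-0.01501j on G[0,2]
L2: Y=0.000-0.4529j on G[4,5]
L3: Y=0.000-0.7284j on G[5,3]
C2: Y=0.000+0.0002342j on G[2,0]
I2: z[3]−=0.313, z[5]+=0.313
R4: Y=0.01130+0.000j on G[2,1]
R5: Y=0.01511+0.000j on G[0,4]
I3: z[4]−=0.0012, z[3]+=0.0012
R6: Y=0.02688+0.000j on G[1,4]
R7: Y=0.0001965+0.000j on G[4,3]
R8: Y=0.5587+0.000j on G[4,5]
R9: Y=0.0002463+0.000j on G[5,4]
L4: Y=0.000-0.5547j on G[0,2]
R10: Y=0.07246+0.000j on G[4,0]
R11: Y=0.9901+0.000j on G[2,4]
I4: z[3]−=0.244, z[1]+=0.244
solve → V1=4.778-0.4608j, V2=0.04081+0.008558j, V3=-0.3418-0.9505j, V4=-0.06348+0.004978j, V5=-0.3286-0.1927j

0.1481+0.1104j A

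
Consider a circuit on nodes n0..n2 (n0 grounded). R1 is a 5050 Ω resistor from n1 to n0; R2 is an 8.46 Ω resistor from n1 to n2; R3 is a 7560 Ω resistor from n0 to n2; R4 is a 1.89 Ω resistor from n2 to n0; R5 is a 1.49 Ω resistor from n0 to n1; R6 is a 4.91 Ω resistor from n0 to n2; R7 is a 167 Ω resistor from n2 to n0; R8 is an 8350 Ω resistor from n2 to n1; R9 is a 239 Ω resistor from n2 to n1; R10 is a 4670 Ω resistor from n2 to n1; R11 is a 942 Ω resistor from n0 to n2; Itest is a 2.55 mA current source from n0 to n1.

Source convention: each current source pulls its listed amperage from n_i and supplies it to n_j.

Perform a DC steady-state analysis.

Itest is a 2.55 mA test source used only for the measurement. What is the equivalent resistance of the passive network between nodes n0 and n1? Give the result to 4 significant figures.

Apply KCL at each of the 2 non-ground nodes and solve the resulting linear system.
Node n1: branches {R1, R2, R5, R8, R9, R10, Itest} → V_1 = 0.003284
Node n2: branches {R2, R3, R4, R6, R7, R8, R9, R10, R11} → V_2 = 0.0004671

R_eq = 1.288 Ω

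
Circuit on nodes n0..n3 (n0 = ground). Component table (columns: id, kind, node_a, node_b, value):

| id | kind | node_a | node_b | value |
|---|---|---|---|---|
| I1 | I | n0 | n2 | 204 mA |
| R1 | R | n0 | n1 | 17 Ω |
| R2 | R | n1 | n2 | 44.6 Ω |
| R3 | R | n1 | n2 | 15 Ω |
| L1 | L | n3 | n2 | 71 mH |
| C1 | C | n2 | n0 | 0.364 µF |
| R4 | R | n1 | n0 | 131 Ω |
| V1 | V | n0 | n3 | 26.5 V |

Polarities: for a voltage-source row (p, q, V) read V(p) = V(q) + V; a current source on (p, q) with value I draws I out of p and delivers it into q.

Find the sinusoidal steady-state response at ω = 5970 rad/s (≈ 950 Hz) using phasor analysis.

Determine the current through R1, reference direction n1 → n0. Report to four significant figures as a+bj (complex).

MNA unknowns: 3 node voltages V₁..V_3 plus 1 source current (V1)
I1: z[0]−=0.204, z[2]+=0.204
R1: Y=0.05882+0.000j on G[0,1]
R2: Y=0.02242+0.000j on G[1,2]
R3: Y=0.06667+0.000j on G[1,2]
L1: Y=0.000-0.002359j on G[3,2]
C1: Y=0.000+0.002173j on G[2,0]
R4: Y=0.007634+0.000j on G[1,0]
V1: row V0−V3=26.5, i_V1 at 0,3
solve → V1=3.065+0.9557j, V2=5.351+1.669j, V3=-26.50+0.000j
aux → i_V1=-0.003937+0.07514j

0.1803+0.05622j A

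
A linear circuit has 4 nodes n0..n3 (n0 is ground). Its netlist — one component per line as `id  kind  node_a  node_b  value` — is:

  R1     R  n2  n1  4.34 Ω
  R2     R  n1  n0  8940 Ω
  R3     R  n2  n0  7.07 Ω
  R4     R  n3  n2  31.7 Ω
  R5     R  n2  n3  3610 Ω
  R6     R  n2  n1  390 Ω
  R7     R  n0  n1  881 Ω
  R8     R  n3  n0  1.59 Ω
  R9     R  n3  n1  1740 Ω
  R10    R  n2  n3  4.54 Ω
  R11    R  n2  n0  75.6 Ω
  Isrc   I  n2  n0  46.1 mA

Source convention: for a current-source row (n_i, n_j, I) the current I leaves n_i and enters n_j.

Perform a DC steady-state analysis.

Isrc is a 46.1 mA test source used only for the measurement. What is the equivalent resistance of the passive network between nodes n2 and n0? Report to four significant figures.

Apply KCL at each of the 3 non-ground nodes and solve the resulting linear system.
Node n1: branches {R1, R2, R6, R7, R9} → V_1 = -0.1362
Node n2: branches {R1, R3, R4, R5, R6, R10, R11, Isrc} → V_2 = -0.1371
Node n3: branches {R4, R5, R8, R9, R10} → V_3 = -0.03930

R_eq = 2.975 Ω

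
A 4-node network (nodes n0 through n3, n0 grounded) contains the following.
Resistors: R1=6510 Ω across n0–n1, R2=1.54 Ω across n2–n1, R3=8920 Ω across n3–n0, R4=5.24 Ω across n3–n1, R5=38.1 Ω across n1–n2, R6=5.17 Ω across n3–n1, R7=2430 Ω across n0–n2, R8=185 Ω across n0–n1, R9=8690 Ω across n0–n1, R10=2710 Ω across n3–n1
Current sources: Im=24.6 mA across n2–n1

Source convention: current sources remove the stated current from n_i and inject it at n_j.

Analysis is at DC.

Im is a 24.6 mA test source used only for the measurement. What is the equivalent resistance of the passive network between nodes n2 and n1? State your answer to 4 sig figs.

R_eq = 1.479 Ω

MNA unknowns: 3 node voltages V₁..V_3
R1: Y=0.0001536 on G[0,1]
R2: Y=0.6494 on G[2,1]
R3: Y=0.0001121 on G[3,0]
R4: Y=0.1908 on G[3,1]
R5: Y=0.02625 on G[1,2]
R6: Y=0.1934 on G[3,1]
R7: Y=0.0004115 on G[0,2]
R8: Y=0.005405 on G[0,1]
R9: Y=0.0001151 on G[0,1]
R10: Y=0.0003690 on G[3,1]
Im: z[2]−=0.0246, z[1]+=0.0246
solve → V1=0.002416, V2=-0.03398, V3=0.002416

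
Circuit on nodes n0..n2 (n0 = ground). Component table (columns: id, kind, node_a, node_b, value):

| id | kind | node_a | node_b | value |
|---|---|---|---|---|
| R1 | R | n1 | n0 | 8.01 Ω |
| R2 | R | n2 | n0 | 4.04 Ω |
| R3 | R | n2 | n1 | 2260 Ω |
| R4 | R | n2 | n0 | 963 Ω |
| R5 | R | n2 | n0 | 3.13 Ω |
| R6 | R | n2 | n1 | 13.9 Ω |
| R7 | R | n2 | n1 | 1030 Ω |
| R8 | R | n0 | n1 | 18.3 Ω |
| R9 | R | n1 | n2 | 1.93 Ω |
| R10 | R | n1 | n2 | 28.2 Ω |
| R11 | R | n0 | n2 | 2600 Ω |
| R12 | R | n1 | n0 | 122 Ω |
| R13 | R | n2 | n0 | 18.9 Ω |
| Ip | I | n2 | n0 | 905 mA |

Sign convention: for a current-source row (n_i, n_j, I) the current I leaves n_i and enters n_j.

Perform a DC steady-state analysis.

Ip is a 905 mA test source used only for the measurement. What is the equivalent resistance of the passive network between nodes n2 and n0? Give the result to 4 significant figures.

Apply KCL at each of the 2 non-ground nodes and solve the resulting linear system.
Node n1: branches {R1, R3, R6, R7, R8, R9, R10, R12} → V_1 = -0.9095
Node n2: branches {R2, R3, R4, R5, R6, R7, R9, R10, R11, R13, Ip} → V_2 = -1.182

R_eq = 1.306 Ω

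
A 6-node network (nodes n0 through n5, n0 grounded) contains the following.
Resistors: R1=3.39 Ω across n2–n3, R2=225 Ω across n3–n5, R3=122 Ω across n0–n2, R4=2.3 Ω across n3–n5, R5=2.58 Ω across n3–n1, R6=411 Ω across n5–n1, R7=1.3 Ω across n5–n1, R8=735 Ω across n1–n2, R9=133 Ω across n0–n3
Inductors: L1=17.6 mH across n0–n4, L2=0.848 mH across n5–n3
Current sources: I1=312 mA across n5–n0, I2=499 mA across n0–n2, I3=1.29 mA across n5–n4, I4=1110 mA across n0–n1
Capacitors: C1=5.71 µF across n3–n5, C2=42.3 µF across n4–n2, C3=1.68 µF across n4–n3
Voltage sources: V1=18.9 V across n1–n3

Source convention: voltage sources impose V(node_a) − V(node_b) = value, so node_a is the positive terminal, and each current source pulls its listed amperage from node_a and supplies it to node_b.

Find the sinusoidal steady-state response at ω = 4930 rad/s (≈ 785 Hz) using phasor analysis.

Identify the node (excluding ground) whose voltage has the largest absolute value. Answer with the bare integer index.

Element admittances at ω=4930 rad/s:
  Y(R1) = 0.2950+0.000j S between n2,n3
  Y(L1) = 0.000-0.01152j S between n0,n4
  I1: injects 0.312 A into n0 (from n5)
  Y(R2) = 0.004444+0.000j S between n3,n5
  Y(L2) = 0.000-0.2392j S between n5,n3
  Y(C1) = 0.000+0.02815j S between n3,n5
  I2: injects 0.499 A into n2 (from n0)
  Y(C2) = 0.000+0.2085j S between n4,n2
  Y(R3) = 0.008197+0.000j S between n0,n2
  I3: injects 0.00129 A into n4 (from n5)
  Y(R4) = 0.4348+0.000j S between n3,n5
  Y(C3) = 0.000+0.008282j S between n4,n3
  Y(R5) = 0.3876+0.000j S between n3,n1
  Y(R6) = 0.002433+0.000j S between n5,n1
  Y(R7) = 0.7692+0.000j S between n5,n1
  Y(R8) = 0.001361+0.000j S between n1,n2
  I4: injects 1.11 A into n1 (from n0)
  Y(R9) = 0.007519+0.000j S between n0,n3
  V1: constraint V(n1)−V(n3) = 18.9
Assemble and solve the 6×6 MNA system:
  V(n1)=71.10+39.06j  V(n2)=51.01+40.00j  V(n3)=52.20+39.06j  V(n4)=53.93+42.20j  V(n5)=63.64+41.05j
  i(V1)=-12.00+1.540j

1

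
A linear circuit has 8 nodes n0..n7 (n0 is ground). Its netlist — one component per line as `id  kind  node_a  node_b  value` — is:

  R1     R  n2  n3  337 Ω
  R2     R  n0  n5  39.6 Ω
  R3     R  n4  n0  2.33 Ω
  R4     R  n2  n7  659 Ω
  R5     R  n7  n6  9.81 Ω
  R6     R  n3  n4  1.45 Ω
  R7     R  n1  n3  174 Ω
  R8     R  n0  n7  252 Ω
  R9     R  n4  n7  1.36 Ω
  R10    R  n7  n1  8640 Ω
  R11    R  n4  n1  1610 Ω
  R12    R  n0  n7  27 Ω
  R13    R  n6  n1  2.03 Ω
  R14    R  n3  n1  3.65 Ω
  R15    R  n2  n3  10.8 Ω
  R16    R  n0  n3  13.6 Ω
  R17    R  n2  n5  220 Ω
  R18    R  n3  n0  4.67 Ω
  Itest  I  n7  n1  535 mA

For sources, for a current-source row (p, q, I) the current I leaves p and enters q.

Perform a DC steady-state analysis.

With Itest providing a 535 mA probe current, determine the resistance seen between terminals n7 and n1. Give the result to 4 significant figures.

R_eq = 3.958 Ω

Apply KCL at each of the 7 non-ground nodes and solve the resulting linear system.
Node n1: branches {R7, R10, R11, R13, R14, Itest} → V_1 = 1.539
Node n2: branches {R1, R4, R15, R17} → V_2 = 0.2473
Node n3: branches {R1, R6, R7, R14, R15, R16, R18} → V_3 = 0.2704
Node n4: branches {R3, R6, R9, R11} → V_4 = -0.1282
Node n5: branches {R2, R17} → V_5 = 0.03773
Node n6: branches {R5, R13} → V_6 = 1.176
Node n7: branches {R4, R5, R8, R9, R10, R12, Itest} → V_7 = -0.5783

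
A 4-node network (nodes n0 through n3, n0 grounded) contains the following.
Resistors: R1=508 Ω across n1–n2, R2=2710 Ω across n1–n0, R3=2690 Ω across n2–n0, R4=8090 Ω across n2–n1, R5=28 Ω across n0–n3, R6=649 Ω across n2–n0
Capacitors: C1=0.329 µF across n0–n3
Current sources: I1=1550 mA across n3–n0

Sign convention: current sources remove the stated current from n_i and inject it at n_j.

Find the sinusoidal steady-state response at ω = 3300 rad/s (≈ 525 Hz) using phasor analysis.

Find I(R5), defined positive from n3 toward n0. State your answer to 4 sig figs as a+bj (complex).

-1.549+0.04708j A

Element admittances at ω=3300 rad/s:
  Y(R1) = 0.001969+0.000j S between n1,n2
  Y(R2) = 0.0003690+0.000j S between n1,n0
  Y(C1) = 0.000+0.001086j S between n0,n3
  Y(R3) = 0.0003717+0.000j S between n2,n0
  Y(R4) = 0.0001236+0.000j S between n2,n1
  Y(R5) = 0.03571+0.000j S between n0,n3
  Y(R6) = 0.001541+0.000j S between n2,n0
  I1: injects 1.55 A into n0 (from n3)
Assemble and solve the 3×3 MNA system:
  V(n1)=0.000+0.000j  V(n2)=0.000+0.000j  V(n3)=-43.36+1.318j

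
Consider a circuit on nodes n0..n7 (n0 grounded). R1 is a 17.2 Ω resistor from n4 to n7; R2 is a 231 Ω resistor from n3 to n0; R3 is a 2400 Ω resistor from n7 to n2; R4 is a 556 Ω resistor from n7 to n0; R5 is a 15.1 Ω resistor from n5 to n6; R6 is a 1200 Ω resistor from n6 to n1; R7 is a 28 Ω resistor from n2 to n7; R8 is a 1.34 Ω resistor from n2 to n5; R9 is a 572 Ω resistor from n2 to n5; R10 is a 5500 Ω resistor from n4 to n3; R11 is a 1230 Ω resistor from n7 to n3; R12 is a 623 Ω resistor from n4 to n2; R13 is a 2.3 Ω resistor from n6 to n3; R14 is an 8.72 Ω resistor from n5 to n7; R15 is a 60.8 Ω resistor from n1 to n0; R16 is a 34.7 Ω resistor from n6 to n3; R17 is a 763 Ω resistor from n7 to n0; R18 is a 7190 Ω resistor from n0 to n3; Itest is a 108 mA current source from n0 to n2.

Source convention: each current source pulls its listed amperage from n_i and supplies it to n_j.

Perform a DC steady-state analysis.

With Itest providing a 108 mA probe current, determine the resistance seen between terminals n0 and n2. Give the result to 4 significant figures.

Apply KCL at each of the 7 non-ground nodes and solve the resulting linear system.
Node n1: branches {R6, R15} → V_1 = 0.6120
Node n2: branches {R3, R7, R8, R9, R12, Itest} → V_2 = 13.80
Node n3: branches {R2, R10, R11, R13, R16, R18} → V_3 = 12.57
Node n4: branches {R1, R10, R12} → V_4 = 13.44
Node n5: branches {R5, R8, R9, R14} → V_5 = 13.68
Node n6: branches {R5, R6, R13, R16} → V_6 = 12.69
Node n7: branches {R1, R3, R4, R7, R11, R14, R17} → V_7 = 13.43

R_eq = 127.8 Ω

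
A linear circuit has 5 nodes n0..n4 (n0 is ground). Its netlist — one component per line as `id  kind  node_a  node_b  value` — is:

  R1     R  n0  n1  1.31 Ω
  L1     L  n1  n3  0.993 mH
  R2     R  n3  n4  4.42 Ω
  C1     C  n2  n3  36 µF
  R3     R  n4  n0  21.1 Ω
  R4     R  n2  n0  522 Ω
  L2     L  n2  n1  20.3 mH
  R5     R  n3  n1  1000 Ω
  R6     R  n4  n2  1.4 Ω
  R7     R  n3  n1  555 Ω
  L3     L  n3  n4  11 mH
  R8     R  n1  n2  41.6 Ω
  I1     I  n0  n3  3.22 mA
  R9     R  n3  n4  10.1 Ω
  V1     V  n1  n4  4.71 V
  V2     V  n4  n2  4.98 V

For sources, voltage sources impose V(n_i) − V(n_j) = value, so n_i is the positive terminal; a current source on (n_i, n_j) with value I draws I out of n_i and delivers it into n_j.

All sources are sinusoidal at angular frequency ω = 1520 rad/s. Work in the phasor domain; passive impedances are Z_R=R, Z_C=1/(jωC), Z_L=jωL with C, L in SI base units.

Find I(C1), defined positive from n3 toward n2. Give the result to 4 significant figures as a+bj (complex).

MNA unknowns: 4 node voltages V₁..V_4 plus 2 source currents (V1, V2)
R1: Y=0.7634+0.000j on G[0,1]
L1: Y=0.000-0.6625j on G[1,3]
R2: Y=0.2262+0.000j on G[3,4]
C1: Y=0.000+0.05472j on G[2,3]
R3: Y=0.04739+0.000j on G[4,0]
R4: Y=0.001916+0.000j on G[2,0]
L2: Y=0.000-0.03241j on G[2,1]
R5: Y=0.001000+0.000j on G[3,1]
R6: Y=0.7143+0.000j on G[4,2]
R7: Y=0.001802+0.000j on G[3,1]
L3: Y=0.000-0.05981j on G[3,4]
R8: Y=0.02404+0.000j on G[1,2]
I1: z[0]−=0.00322, z[3]+=0.00322
R9: Y=0.09901+0.000j on G[3,4]
V1: row V1−V4=4.71, i_V1 at 1,4
V2: row V4−V2=4.98, i_V2 at 4,2
solve → V1=0.3015+0.000j, V2=-9.389+0.000j, V3=-0.3050-1.992j, V4=-4.409+0.000j
aux → i_V1=-1.784+0.7103j, i_V2=-3.917-0.1830j

0.1090+0.4971j A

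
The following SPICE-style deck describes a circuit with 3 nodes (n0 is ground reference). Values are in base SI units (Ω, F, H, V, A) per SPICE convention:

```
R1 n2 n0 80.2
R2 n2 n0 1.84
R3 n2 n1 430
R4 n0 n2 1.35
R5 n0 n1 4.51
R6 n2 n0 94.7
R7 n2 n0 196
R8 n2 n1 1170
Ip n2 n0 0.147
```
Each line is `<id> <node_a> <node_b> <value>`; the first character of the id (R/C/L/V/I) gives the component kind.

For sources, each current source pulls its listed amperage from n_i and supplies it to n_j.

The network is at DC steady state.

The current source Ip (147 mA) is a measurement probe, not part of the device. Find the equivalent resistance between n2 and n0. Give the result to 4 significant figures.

Apply KCL at each of the 2 non-ground nodes and solve the resulting linear system.
Node n1: branches {R3, R5, R8} → V_1 = -0.001580
Node n2: branches {R1, R2, R3, R4, R6, R7, R8, Ip} → V_2 = -0.1117

R_eq = 0.7602 Ω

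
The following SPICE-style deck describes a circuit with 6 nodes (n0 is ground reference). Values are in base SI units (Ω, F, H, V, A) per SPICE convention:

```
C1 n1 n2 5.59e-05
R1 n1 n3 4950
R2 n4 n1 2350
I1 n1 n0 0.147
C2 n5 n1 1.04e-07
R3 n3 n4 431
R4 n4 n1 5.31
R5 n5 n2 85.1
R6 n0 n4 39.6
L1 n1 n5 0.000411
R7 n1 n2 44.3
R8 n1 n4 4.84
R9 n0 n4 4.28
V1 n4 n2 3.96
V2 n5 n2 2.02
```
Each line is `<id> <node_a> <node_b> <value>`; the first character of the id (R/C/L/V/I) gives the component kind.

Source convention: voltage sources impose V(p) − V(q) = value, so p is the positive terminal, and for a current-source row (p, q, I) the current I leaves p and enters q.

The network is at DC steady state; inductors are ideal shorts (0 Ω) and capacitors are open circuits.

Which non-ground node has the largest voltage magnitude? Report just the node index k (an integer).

2

Apply KCL at each of the 5 non-ground nodes and solve the resulting linear system.
Node n1: branches {C1, R1, R2, I1, C2, R4, L1, R7, R8} → V_1 = -2.508
Node n2: branches {C1, R5, R7, V1, V2} → V_2 = -4.528
Node n3: branches {R1, R3} → V_3 = -0.7232
Node n4: branches {R2, R3, R4, R6, R8, R9, V1} → V_4 = -0.5678
Node n5: branches {C2, R5, L1, V2} → V_5 = -2.508
Source currents: i(L1)=0.5748, i(V1)=-0.6204, i(V2)=0.5510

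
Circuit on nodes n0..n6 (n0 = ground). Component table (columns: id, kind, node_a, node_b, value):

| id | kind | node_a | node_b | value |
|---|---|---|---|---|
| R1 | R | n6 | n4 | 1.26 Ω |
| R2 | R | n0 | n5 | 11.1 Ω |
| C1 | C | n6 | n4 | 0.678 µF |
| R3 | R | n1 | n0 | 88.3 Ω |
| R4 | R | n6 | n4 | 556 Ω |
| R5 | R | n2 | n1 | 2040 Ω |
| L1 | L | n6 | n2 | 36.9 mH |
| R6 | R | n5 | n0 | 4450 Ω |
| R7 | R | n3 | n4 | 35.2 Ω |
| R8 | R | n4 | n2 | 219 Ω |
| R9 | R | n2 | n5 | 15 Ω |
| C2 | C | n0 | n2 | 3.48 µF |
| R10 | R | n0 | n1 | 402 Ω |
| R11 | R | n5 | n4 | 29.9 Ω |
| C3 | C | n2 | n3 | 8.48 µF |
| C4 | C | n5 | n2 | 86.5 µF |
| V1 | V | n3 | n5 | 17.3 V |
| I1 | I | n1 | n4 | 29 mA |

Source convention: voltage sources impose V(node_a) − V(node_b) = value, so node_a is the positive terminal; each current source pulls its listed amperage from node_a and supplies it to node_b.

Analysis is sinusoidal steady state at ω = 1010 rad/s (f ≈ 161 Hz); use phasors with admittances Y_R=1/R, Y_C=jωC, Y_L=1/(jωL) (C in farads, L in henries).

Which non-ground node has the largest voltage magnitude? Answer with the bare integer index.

Element admittances at ω=1010 rad/s:
  Y(R1) = 0.7937+0.000j S between n6,n4
  Y(R2) = 0.09009+0.000j S between n0,n5
  Y(C1) = 0.000+0.0006848j S between n6,n4
  Y(R3) = 0.01133+0.000j S between n1,n0
  Y(R4) = 0.001799+0.000j S between n6,n4
  Y(R5) = 0.0004902+0.000j S between n2,n1
  Y(L1) = 0.000-0.02683j S between n6,n2
  Y(R6) = 0.0002247+0.000j S between n5,n0
  Y(R7) = 0.02841+0.000j S between n3,n4
  Y(R8) = 0.004566+0.000j S between n4,n2
  Y(R9) = 0.06667+0.000j S between n2,n5
  Y(C2) = 0.000+0.003515j S between n0,n2
  Y(R10) = 0.002488+0.000j S between n0,n1
  Y(R11) = 0.03344+0.000j S between n5,n4
  Y(C3) = 0.000+0.008565j S between n2,n3
  Y(C4) = 0.000+0.08736j S between n5,n2
  V1: constraint V(n3)−V(n5) = 17.3
  I1: injects 0.029 A into n4 (from n1)
Assemble and solve the 7×7 MNA system:
  V(n1)=-1.999-0.02746j  V(n2)=0.8338-0.8013j  V(n3)=17.57-0.02825j  V(n4)=6.819+2.292j  V(n5)=0.2745-0.02825j  V(n6)=6.709+2.490j
  i(V1)=-0.2989-0.07747j

3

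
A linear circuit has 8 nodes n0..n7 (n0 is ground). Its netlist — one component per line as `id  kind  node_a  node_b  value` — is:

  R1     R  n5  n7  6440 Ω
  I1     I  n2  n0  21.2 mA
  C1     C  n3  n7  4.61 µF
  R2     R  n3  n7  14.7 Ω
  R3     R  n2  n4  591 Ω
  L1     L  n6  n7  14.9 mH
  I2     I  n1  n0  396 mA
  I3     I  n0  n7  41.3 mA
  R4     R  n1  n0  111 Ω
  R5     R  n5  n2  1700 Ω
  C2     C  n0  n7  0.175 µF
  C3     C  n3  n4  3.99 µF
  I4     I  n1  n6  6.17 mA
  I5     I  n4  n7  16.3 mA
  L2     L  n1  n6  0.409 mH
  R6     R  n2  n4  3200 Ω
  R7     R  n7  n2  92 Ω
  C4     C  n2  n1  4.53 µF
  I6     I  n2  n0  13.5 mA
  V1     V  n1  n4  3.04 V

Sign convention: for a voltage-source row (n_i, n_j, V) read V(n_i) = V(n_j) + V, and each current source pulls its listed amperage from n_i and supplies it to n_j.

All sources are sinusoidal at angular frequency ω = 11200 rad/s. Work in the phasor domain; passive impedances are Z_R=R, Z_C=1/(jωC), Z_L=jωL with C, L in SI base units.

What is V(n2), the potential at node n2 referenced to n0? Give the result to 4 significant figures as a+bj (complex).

Apply KCL at each of the 7 non-ground nodes and solve the resulting linear system.
Node n1: branches {I2, R4, I4, L2, C4, V1} → V_1 = -41.52+8.903j
Node n2: branches {I1, R3, R5, R6, R7, C4, I6} → V_2 = -41.90+9.480j
Node n3: branches {C1, R2, C3} → V_3 = -42.28+7.368j
Node n4: branches {R3, C3, I5, R6, V1} → V_4 = -44.56+8.903j
Node n5: branches {R1, R5} → V_5 = -41.70+9.135j
Node n6: branches {L1, I4, L2} → V_6 = -41.50+8.902j
Node n7: branches {R1, C1, R2, L1, I3, C2, I5, R7} → V_7 = -40.92+7.832j
Source currents: i(V1)=-0.05763-0.1030j

-41.90+9.480j V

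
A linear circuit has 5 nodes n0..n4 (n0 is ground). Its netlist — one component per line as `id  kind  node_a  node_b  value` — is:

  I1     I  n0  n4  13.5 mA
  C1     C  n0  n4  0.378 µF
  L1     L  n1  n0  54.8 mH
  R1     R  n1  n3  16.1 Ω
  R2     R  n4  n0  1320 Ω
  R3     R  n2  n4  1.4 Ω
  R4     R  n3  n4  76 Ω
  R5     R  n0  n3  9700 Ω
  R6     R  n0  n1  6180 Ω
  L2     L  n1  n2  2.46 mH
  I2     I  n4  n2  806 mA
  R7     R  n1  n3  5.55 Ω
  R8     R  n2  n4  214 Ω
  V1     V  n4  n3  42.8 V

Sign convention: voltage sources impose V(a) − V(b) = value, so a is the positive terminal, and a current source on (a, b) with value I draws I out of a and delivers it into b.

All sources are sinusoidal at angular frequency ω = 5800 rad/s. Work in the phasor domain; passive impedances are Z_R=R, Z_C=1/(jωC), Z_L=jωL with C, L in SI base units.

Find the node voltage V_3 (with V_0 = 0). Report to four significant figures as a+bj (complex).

Apply KCL at each of the 4 non-ground nodes and solve the resulting linear system.
Node n1: branches {L1, R1, R6, L2, R7} → V_1 = 49.18-44.71j
Node n2: branches {R3, L2, I2, R8} → V_2 = 87.13-30.70j
Node n3: branches {R1, R4, R5, R7, V1} → V_3 = 44.58-34.40j
Node n4: branches {I1, C1, R2, R3, R4, I2, R8, V1} → V_4 = 87.38-34.40j
Source currents: i(V1)=-1.673+2.495j

44.58-34.40j V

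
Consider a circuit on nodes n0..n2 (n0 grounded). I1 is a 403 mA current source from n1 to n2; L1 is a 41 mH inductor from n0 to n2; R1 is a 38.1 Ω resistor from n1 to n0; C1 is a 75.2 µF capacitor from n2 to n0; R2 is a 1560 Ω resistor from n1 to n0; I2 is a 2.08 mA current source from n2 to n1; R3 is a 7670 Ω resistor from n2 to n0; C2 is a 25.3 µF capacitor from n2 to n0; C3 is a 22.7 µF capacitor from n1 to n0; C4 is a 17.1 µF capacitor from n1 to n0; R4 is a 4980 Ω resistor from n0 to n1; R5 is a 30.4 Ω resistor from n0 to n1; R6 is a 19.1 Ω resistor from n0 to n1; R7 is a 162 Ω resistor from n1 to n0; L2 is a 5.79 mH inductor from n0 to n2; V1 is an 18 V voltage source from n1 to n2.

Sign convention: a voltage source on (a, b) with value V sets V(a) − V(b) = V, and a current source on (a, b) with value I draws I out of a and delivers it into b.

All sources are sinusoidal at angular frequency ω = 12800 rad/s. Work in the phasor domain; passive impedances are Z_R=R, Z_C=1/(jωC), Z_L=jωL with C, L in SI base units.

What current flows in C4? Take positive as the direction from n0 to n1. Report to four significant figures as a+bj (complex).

Element admittances at ω=12800 rad/s:
  I1: injects 0.403 A into n2 (from n1)
  Y(L1) = 0.000-0.001905j S between n0,n2
  Y(R1) = 0.02625+0.000j S between n1,n0
  Y(C1) = 0.000+0.9626j S between n2,n0
  Y(R2) = 0.0006410+0.000j S between n1,n0
  I2: injects 0.00208 A into n1 (from n2)
  Y(R3) = 0.0001304+0.000j S between n2,n0
  Y(C2) = 0.000+0.3238j S between n2,n0
  Y(C3) = 0.000+0.2906j S between n1,n0
  Y(C4) = 0.000+0.2189j S between n1,n0
  Y(R4) = 0.0002008+0.000j S between n0,n1
  Y(R5) = 0.03289+0.000j S between n0,n1
  Y(R6) = 0.05236+0.000j S between n0,n1
  Y(R7) = 0.006173+0.000j S between n1,n0
  Y(L2) = 0.000-0.01349j S between n0,n2
  V1: constraint V(n1)−V(n2) = 18
Assemble and solve the 3×3 MNA system:
  V(n1)=12.79+0.8512j  V(n2)=-5.207+0.8512j
  i(V1)=-1.483-6.618j

0.1863-2.800j A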